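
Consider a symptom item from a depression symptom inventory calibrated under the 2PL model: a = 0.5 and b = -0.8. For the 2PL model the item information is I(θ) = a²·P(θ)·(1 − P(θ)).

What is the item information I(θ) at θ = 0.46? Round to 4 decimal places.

0.0567

P = 1/(1+e^{-0.6300}) = 0.6525
P(1−P) = 0.6525 × 0.3475 = 0.2267
I = a² × P(1−P) = 0.5² × 0.2267 = 0.05669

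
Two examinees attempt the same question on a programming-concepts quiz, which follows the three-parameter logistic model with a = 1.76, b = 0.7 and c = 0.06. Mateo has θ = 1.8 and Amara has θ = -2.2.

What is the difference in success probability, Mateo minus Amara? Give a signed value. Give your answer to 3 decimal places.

0.816

P(θ) = c + (1 − c) · 1 / (1 + exp(−a(θ − b)))
P(Mateo) = 0.8815  [exponent 1.9360]
P(Amara) = 0.0657  [exponent -5.1040]
Difference = 0.8815 − 0.0657 = 0.8158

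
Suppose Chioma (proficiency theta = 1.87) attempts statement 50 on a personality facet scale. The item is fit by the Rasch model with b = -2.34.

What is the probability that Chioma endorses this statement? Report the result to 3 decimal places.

P(theta) = 1 / (1 + exp(−(theta − b)))
Exponent: (1.87 − (-2.34)) = 4.2100
1/(1 + e^{-4.2100}) = 0.9854
P = 0.9854

0.985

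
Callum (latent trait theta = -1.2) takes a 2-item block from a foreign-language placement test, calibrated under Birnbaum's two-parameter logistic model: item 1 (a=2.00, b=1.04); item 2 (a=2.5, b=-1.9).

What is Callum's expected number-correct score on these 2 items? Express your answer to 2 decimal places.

P(theta) = 1 / (1 + exp(−a(theta − b)))
P_1 = 1/(1+e^{4.4800}) = 0.0112
P_2 = 1/(1+e^{-1.7500}) = 0.8520
E[score] = 0.0112 + 0.8520 = 0.8632

0.86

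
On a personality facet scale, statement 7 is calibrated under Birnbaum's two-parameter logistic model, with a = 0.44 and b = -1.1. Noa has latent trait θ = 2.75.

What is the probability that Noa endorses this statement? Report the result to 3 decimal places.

0.845

P(θ) = 1 / (1 + exp(−a(θ − b)))
Exponent: 0.44 × (2.75 − (-1.1)) = 1.6940
1/(1 + e^{-1.6940}) = 0.8447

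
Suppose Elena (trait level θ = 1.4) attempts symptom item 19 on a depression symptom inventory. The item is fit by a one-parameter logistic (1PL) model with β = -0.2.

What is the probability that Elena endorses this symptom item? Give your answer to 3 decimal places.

0.832

P(θ) = 1 / (1 + exp(−(θ − β)))
Exponent: (1.4 − (-0.2)) = 1.6000
1/(1 + e^{-1.6000}) = 0.8320
P = 0.8320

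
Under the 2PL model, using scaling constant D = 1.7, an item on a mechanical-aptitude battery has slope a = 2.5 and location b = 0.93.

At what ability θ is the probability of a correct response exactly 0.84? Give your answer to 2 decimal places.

P(θ) = 1 / (1 + exp(−D·a(θ − b)))
logit = ln(0.8400/0.1600) = 1.6582
θ = b + logit/(1.7·a) = 0.93 + 1.6582/4.2500 = 1.3202

1.32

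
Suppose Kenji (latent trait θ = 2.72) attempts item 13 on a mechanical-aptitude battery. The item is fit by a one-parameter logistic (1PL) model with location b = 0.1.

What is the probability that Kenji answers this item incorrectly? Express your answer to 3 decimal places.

0.068

P(θ) = 1 / (1 + exp(−(θ − b)))
Exponent: (2.72 − 0.1) = 2.6200
1/(1 + e^{-2.6200}) = 0.9321
P = 0.9321
P(incorrect) = 1 − 0.9321 = 0.0679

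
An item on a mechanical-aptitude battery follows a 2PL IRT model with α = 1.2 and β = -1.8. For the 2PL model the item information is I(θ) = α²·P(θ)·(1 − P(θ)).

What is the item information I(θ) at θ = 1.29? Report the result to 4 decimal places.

0.0336

P = 1/(1+e^{-3.7080}) = 0.9761
P(1−P) = 0.9761 × 0.0239 = 0.0234
I = α² × P(1−P) = 1.2² × 0.0234 = 0.03365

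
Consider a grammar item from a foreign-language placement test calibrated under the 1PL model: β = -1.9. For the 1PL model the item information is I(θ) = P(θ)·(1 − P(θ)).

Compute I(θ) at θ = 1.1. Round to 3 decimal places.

P = 1/(1+e^{-3.0000}) = 0.9526
P(1−P) = 0.9526 × 0.0474 = 0.0452
I = P(1−P) = 0.04518

0.045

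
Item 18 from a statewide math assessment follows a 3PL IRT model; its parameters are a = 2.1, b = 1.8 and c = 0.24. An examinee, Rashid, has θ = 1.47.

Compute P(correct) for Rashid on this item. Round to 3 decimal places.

P(θ) = c + (1 − c) · 1 / (1 + exp(−a(θ − b)))
Exponent: 2.1 × (1.47 − 1.8) = -0.6930
1/(1 + e^{0.6930}) = 0.3334
P = 0.24 + 0.76 × 0.3334 = 0.4934

0.493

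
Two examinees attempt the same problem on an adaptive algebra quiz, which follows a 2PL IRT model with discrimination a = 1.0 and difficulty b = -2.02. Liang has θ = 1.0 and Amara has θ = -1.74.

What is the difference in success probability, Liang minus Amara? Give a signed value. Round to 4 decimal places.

P(θ) = 1 / (1 + exp(−a(θ − b)))
P(Liang) = 0.9535  [exponent 3.0200]
P(Amara) = 0.5695  [exponent 0.2800]
Difference = 0.9535 − 0.5695 = 0.3839

0.3839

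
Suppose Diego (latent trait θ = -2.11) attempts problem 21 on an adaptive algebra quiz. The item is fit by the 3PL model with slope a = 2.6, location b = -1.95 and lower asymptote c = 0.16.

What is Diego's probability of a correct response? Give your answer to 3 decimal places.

P(θ) = c + (1 − c) · 1 / (1 + exp(−a(θ − b)))
Exponent: 2.6 × (-2.11 − (-1.95)) = -0.4160
1/(1 + e^{0.4160}) = 0.3975
P = 0.16 + 0.84 × 0.3975 = 0.4939

0.494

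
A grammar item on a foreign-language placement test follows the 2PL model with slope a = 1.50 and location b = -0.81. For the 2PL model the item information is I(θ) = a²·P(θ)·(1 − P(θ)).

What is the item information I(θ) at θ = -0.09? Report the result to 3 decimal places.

P = 1/(1+e^{-1.0800}) = 0.7465
P(1−P) = 0.7465 × 0.2535 = 0.1892
I = a² × P(1−P) = 1.50² × 0.1892 = 0.42579

0.426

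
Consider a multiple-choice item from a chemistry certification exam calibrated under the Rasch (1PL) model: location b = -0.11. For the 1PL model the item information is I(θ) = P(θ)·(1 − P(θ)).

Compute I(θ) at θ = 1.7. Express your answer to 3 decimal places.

P = 1/(1+e^{-1.8100}) = 0.8594
P(1−P) = 0.8594 × 0.1406 = 0.1209
I = P(1−P) = 0.12086

0.121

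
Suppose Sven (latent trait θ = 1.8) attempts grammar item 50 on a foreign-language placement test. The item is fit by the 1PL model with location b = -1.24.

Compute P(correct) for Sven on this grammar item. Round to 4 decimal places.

P(θ) = 1 / (1 + exp(−(θ − b)))
Exponent: (1.8 − (-1.24)) = 3.0400
1/(1 + e^{-3.0400}) = 0.9543
P = 0.9543

0.9543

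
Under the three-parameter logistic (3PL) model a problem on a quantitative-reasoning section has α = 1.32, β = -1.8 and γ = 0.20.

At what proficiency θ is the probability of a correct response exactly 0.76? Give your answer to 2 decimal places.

-1.16

P(θ) = γ + (1 − γ) · 1 / (1 + exp(−α(θ − β)))
Remove guessing floor: (0.76 − 0.20)/(1 − 0.20) = 0.7000
logit = ln(0.7000/0.3000) = 0.8473
θ = β + logit/(α) = -1.8 + 0.8473/1.3200 = -1.1581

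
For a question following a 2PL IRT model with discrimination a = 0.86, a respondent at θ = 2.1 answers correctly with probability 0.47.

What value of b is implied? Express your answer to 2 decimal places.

2.24

P(θ) = 1 / (1 + exp(−a(θ − b)))
logit(0.47) = ln(0.47/0.53) = -0.1201
b = θ − logit/(a) = 2.1 − (-0.1201)/0.8600 = 2.2397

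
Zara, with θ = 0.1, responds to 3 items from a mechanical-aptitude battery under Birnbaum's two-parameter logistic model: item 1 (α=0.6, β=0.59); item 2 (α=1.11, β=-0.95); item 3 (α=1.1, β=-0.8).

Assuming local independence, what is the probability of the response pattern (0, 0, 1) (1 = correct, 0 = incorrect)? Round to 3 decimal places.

P(θ) = 1 / (1 + exp(−α(θ − β)))
P_1 = 1/(1+e^{0.2940}) = 0.4270
P_2 = 1/(1+e^{-1.1655}) = 0.7623
P_3 = 1/(1+e^{-0.9900}) = 0.7291
L = (1−P_1) × (1−P_2) × P_3 = 0.5730 × 0.2377 × 0.7291 = 0.09929

0.099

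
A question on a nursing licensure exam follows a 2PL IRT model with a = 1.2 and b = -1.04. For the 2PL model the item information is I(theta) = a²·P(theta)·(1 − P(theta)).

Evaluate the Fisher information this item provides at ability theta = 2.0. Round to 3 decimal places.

0.036

P = 1/(1+e^{-3.6480}) = 0.9746
P(1−P) = 0.9746 × 0.0254 = 0.0247
I = a² × P(1−P) = 1.2² × 0.0247 = 0.03562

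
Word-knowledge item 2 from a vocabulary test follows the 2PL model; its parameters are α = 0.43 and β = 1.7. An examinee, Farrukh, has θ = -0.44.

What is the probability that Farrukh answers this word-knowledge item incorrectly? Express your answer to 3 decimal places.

P(θ) = 1 / (1 + exp(−α(θ − β)))
Exponent: 0.43 × (-0.44 − 1.7) = -0.9202
1/(1 + e^{0.9202}) = 0.2849
P(incorrect) = 1 − 0.2849 = 0.7151

0.715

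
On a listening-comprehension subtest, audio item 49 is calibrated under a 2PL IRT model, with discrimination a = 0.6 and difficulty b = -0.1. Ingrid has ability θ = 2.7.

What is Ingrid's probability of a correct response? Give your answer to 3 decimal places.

P(θ) = 1 / (1 + exp(−a(θ − b)))
Exponent: 0.6 × (2.7 − (-0.1)) = 1.6800
1/(1 + e^{-1.6800}) = 0.8429

0.843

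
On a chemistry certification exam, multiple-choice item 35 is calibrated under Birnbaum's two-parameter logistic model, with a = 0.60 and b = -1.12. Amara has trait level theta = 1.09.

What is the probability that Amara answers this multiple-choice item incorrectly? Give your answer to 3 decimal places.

0.210

P(theta) = 1 / (1 + exp(−a(theta − b)))
Exponent: 0.60 × (1.09 − (-1.12)) = 1.3260
1/(1 + e^{-1.3260}) = 0.7902
P(incorrect) = 1 − 0.7902 = 0.2098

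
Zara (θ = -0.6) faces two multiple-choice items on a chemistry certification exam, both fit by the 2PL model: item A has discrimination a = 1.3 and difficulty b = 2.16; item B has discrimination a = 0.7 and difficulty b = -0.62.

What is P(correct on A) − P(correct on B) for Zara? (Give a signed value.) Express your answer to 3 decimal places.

-0.477

P(θ) = 1 / (1 + exp(−a(θ − b)))
P_A = 0.0269
P_B = 0.5035
P_A − P_B = -0.4766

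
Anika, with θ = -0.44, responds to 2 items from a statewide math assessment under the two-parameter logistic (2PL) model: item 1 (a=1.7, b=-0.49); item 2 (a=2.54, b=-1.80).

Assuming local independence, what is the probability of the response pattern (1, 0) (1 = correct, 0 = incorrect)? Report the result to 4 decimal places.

0.0160

P(θ) = 1 / (1 + exp(−a(θ − b)))
P_1 = 1/(1+e^{-0.0850}) = 0.5212
P_2 = 1/(1+e^{-3.4544}) = 0.9694
L = P_1 × (1−P_2) = 0.5212 × 0.0306 = 0.01597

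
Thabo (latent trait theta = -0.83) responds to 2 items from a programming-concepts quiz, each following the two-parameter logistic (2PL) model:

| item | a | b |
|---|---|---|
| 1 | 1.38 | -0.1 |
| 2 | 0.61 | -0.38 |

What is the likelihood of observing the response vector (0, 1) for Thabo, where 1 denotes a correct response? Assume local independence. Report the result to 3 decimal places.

0.316

P(theta) = 1 / (1 + exp(−a(theta − b)))
P_1 = 1/(1+e^{1.0074}) = 0.2675
P_2 = 1/(1+e^{0.2745}) = 0.4318
L = (1−P_1) × P_2 = 0.7325 × 0.4318 = 0.31630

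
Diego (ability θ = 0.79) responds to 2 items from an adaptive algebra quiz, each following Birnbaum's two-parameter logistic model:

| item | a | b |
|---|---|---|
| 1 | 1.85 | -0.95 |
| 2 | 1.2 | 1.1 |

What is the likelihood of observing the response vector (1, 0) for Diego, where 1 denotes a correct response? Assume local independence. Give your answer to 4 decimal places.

0.5692

P(θ) = 1 / (1 + exp(−a(θ − b)))
P_1 = 1/(1+e^{-3.2190}) = 0.9615
P_2 = 1/(1+e^{0.3720}) = 0.4081
L = P_1 × (1−P_2) = 0.9615 × 0.5919 = 0.56918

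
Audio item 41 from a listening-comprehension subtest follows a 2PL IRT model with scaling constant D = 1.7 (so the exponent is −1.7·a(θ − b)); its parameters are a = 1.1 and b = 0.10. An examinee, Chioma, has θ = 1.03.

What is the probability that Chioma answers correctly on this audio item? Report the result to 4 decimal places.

P(θ) = 1 / (1 + exp(−D·a(θ − b)))
Exponent: 1.7 × 1.1 × (1.03 − 0.10) = 1.7391
1/(1 + e^{-1.7391}) = 0.8506
P = 0.8506

0.8506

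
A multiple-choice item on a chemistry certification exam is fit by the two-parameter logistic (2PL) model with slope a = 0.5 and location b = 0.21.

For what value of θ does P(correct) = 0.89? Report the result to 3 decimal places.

P(θ) = 1 / (1 + exp(−a(θ − b)))
logit = ln(0.8900/0.1100) = 2.0907
θ = b + logit/(a) = 0.21 + 2.0907/0.5000 = 4.3915

4.391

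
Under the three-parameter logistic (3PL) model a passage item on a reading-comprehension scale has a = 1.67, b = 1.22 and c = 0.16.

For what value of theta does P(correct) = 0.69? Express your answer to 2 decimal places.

P(theta) = c + (1 − c) · 1 / (1 + exp(−a(theta − b)))
Remove guessing floor: (0.69 − 0.16)/(1 − 0.16) = 0.6310
logit = ln(0.6310/0.3690) = 0.5363
theta = b + logit/(a) = 1.22 + 0.5363/1.6700 = 1.5411

1.54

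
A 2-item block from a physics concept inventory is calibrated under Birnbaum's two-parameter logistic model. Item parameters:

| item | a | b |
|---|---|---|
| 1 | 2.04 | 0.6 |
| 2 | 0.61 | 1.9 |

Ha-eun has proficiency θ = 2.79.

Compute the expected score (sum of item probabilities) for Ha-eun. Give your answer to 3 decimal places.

P(θ) = 1 / (1 + exp(−a(θ − b)))
P_1 = 1/(1+e^{-4.4676}) = 0.9887
P_2 = 1/(1+e^{-0.5429}) = 0.6325
E[score] = 0.9887 + 0.6325 = 1.6211

1.621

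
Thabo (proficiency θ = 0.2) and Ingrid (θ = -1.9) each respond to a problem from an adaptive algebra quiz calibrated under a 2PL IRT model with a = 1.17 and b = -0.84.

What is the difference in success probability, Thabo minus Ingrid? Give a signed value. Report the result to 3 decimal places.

0.547

P(θ) = 1 / (1 + exp(−a(θ − b)))
P(Thabo) = 0.7715  [exponent 1.2168]
P(Ingrid) = 0.2244  [exponent -1.2402]
Difference = 0.7715 − 0.2244 = 0.5471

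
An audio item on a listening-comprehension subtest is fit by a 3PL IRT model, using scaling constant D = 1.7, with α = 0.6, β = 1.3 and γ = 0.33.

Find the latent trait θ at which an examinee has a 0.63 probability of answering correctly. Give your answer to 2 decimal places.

1.09

P(θ) = γ + (1 − γ) · 1 / (1 + exp(−D·α(θ − β)))
Remove guessing floor: (0.63 − 0.33)/(1 − 0.33) = 0.4478
logit = ln(0.4478/0.5522) = -0.2097
θ = β + logit/(1.7·α) = 1.3 + (-0.2097)/1.0200 = 1.0944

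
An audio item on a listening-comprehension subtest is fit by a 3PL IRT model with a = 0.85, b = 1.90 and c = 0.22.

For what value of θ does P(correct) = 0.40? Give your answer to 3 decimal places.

P(θ) = c + (1 − c) · 1 / (1 + exp(−a(θ − b)))
Remove guessing floor: (0.40 − 0.22)/(1 − 0.22) = 0.2308
logit = ln(0.2308/0.7692) = -1.2040
θ = b + logit/(a) = 1.90 + (-1.2040)/0.8500 = 0.4836

0.484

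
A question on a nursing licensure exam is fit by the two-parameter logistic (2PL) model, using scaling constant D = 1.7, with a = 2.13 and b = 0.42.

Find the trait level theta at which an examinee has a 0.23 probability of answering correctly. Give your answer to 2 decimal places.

P(theta) = 1 / (1 + exp(−D·a(theta − b)))
logit = ln(0.2300/0.7700) = -1.2083
theta = b + logit/(1.7·a) = 0.42 + (-1.2083)/3.6210 = 0.0863

0.09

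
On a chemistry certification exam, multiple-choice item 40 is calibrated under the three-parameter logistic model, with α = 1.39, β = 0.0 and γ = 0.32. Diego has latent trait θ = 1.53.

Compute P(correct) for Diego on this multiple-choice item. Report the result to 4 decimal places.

P(θ) = γ + (1 − γ) · 1 / (1 + exp(−α(θ − β)))
Exponent: 1.39 × (1.53 − 0.0) = 2.1267
1/(1 + e^{-2.1267}) = 0.8935
P = 0.32 + 0.68 × 0.8935 = 0.9276

0.9276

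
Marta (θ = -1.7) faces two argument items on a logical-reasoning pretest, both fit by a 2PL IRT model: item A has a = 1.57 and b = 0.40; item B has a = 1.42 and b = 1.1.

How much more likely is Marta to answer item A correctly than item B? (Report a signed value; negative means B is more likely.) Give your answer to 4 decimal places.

0.0173

P(θ) = 1 / (1 + exp(−a(θ − b)))
P_A = 0.0357
P_B = 0.0184
P_A − P_B = 0.0173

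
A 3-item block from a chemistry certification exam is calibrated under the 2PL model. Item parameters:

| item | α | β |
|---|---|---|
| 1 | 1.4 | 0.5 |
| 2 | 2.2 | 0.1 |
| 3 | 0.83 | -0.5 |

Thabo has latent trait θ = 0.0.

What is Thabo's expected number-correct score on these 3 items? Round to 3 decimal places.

P(θ) = 1 / (1 + exp(−α(θ − β)))
P_1 = 1/(1+e^{0.7000}) = 0.3318
P_2 = 1/(1+e^{0.2200}) = 0.4452
P_3 = 1/(1+e^{-0.4150}) = 0.6023
E[score] = 0.3318 + 0.4452 + 0.6023 = 1.3793

1.379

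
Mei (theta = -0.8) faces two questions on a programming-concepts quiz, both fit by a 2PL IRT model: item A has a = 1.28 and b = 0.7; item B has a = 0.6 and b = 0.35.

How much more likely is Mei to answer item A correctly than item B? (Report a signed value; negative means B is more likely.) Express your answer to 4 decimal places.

-0.2062

P(theta) = 1 / (1 + exp(−a(theta − b)))
P_A = 0.1279
P_B = 0.3340
P_A − P_B = -0.2062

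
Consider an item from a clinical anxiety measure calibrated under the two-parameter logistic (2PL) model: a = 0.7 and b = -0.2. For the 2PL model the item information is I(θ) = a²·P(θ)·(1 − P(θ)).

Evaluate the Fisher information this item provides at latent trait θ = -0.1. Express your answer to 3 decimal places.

P = 1/(1+e^{-0.0700}) = 0.5175
P(1−P) = 0.5175 × 0.4825 = 0.2497
I = a² × P(1−P) = 0.7² × 0.2497 = 0.12235

0.122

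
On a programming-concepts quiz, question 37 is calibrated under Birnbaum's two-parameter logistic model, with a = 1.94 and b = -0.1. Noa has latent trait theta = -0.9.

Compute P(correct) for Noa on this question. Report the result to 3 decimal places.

0.175

P(theta) = 1 / (1 + exp(−a(theta − b)))
Exponent: 1.94 × (-0.9 − (-0.1)) = -1.5520
1/(1 + e^{1.5520}) = 0.1748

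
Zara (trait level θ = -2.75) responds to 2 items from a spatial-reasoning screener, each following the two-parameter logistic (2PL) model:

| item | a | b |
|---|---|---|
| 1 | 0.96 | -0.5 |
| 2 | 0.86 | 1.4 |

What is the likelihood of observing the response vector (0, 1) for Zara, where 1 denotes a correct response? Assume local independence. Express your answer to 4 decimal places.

0.0246

P(θ) = 1 / (1 + exp(−a(θ − b)))
P_1 = 1/(1+e^{2.1600}) = 0.1034
P_2 = 1/(1+e^{3.5690}) = 0.0274
L = (1−P_1) × P_2 = 0.8966 × 0.0274 = 0.02458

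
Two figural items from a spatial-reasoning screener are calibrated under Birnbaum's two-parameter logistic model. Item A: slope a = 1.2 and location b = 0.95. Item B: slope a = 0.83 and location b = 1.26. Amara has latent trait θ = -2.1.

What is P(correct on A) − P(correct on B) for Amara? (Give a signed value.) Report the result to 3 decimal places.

P(θ) = 1 / (1 + exp(−a(θ − b)))
P_A = 0.0251
P_B = 0.0579
P_A − P_B = -0.0328

-0.033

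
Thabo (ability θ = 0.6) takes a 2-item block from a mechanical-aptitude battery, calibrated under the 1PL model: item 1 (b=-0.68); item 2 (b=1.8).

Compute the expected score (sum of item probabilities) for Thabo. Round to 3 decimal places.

P(θ) = 1 / (1 + exp(−(θ − b)))
P_1 = 1/(1+e^{-1.2800}) = 0.7824
P_2 = 1/(1+e^{1.2000}) = 0.2315
E[score] = 0.7824 + 0.2315 = 1.0139

1.014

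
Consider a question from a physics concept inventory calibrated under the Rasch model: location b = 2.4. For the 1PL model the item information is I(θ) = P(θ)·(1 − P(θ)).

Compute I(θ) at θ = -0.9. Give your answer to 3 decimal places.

0.034

P = 1/(1+e^{3.3000}) = 0.0356
P(1−P) = 0.0356 × 0.9644 = 0.0343
I = P(1−P) = 0.03431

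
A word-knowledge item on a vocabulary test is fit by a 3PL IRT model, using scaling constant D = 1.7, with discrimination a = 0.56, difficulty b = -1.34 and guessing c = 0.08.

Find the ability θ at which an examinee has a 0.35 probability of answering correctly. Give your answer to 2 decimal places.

-2.26

P(θ) = c + (1 − c) · 1 / (1 + exp(−D·a(θ − b)))
Remove guessing floor: (0.35 − 0.08)/(1 − 0.08) = 0.2935
logit = ln(0.2935/0.7065) = -0.8786
θ = b + logit/(1.7·a) = -1.34 + (-0.8786)/0.9520 = -2.2628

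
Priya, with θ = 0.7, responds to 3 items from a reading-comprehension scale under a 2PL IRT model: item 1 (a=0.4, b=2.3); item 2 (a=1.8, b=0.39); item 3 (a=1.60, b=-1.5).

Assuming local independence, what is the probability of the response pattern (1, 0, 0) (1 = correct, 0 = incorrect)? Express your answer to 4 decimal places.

0.0036

P(θ) = 1 / (1 + exp(−a(θ − b)))
P_1 = 1/(1+e^{0.6400}) = 0.3452
P_2 = 1/(1+e^{-0.5580}) = 0.6360
P_3 = 1/(1+e^{-3.5200}) = 0.9713
L = P_1 × (1−P_2) × (1−P_3) = 0.3452 × 0.3640 × 0.0287 = 0.00361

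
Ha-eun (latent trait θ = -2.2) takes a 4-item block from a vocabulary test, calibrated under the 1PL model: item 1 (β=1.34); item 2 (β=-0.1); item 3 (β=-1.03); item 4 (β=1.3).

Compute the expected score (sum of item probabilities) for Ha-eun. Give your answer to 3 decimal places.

P(θ) = 1 / (1 + exp(−(θ − β)))
P_1 = 1/(1+e^{3.5400}) = 0.0282
P_2 = 1/(1+e^{2.1000}) = 0.1091
P_3 = 1/(1+e^{1.1700}) = 0.2369
P_4 = 1/(1+e^{3.5000}) = 0.0293
E[score] = 0.0282 + 0.1091 + 0.2369 + 0.0293 = 0.4035

0.403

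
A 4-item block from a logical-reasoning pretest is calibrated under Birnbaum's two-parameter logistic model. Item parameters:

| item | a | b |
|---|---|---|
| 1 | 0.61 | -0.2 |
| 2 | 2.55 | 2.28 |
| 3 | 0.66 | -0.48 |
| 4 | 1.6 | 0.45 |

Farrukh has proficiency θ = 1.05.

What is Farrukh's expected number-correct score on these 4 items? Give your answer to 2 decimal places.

2.18

P(θ) = 1 / (1 + exp(−a(θ − b)))
P_1 = 1/(1+e^{-0.7625}) = 0.6819
P_2 = 1/(1+e^{3.1365}) = 0.0416
P_3 = 1/(1+e^{-1.0098}) = 0.7330
P_4 = 1/(1+e^{-0.9600}) = 0.7231
E[score] = 0.6819 + 0.0416 + 0.7330 + 0.7231 = 2.1796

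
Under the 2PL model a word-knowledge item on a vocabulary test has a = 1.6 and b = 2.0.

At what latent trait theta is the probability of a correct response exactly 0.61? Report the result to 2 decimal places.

P(theta) = 1 / (1 + exp(−a(theta − b)))
logit = ln(0.6100/0.3900) = 0.4473
theta = b + logit/(a) = 2.0 + 0.4473/1.6000 = 2.2796

2.28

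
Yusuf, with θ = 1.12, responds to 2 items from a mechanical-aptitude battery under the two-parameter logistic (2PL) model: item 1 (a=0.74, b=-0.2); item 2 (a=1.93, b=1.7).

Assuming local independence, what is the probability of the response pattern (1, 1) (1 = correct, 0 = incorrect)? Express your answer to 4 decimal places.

P(θ) = 1 / (1 + exp(−a(θ − b)))
P_1 = 1/(1+e^{-0.9768}) = 0.7265
P_2 = 1/(1+e^{1.1194}) = 0.2461
L = P_1 × P_2 = 0.7265 × 0.2461 = 0.17880

0.1788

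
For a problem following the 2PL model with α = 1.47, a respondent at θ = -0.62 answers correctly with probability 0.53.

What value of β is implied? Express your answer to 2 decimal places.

-0.70

P(θ) = 1 / (1 + exp(−α(θ − β)))
logit(0.53) = ln(0.53/0.47) = 0.1201
β = θ − logit/(α) = -0.62 − 0.1201/1.4700 = -0.7017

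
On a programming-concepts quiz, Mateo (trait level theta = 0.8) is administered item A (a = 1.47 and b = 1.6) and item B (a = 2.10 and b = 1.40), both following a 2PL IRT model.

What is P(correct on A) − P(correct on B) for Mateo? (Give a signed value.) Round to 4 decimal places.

0.0148

P(theta) = 1 / (1 + exp(−a(theta − b)))
P_A = 0.2358
P_B = 0.2210
P_A − P_B = 0.0148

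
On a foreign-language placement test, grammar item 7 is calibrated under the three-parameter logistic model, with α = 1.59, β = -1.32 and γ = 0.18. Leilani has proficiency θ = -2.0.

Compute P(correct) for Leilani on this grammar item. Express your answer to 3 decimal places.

P(θ) = γ + (1 − γ) · 1 / (1 + exp(−α(θ − β)))
Exponent: 1.59 × (-2.0 − (-1.32)) = -1.0812
1/(1 + e^{1.0812}) = 0.2533
P = 0.18 + 0.82 × 0.2533 = 0.3877

0.388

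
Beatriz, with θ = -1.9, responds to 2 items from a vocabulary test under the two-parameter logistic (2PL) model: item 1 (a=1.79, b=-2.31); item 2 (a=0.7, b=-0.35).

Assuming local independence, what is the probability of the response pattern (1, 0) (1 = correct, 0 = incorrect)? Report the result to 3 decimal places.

0.505

P(θ) = 1 / (1 + exp(−a(θ − b)))
P_1 = 1/(1+e^{-0.7339}) = 0.6757
P_2 = 1/(1+e^{1.0850}) = 0.2526
L = P_1 × (1−P_2) = 0.6757 × 0.7474 = 0.50502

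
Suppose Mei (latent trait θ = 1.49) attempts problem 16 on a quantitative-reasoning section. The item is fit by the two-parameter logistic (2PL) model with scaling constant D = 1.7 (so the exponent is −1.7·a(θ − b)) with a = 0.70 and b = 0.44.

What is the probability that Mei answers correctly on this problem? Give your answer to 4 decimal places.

P(θ) = 1 / (1 + exp(−D·a(θ − b)))
Exponent: 1.7 × 0.70 × (1.49 − 0.44) = 1.2495
1/(1 + e^{-1.2495}) = 0.7772
P = 0.7772

0.7772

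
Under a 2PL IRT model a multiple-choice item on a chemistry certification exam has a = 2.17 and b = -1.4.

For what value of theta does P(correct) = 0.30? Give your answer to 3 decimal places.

-1.790

P(theta) = 1 / (1 + exp(−a(theta − b)))
logit = ln(0.3000/0.7000) = -0.8473
theta = b + logit/(a) = -1.4 + (-0.8473)/2.1700 = -1.7905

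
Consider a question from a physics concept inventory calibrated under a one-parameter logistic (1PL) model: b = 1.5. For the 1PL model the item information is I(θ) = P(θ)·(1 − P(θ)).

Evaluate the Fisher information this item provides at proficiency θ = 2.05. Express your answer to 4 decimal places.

P = 1/(1+e^{-0.5500}) = 0.6341
P(1−P) = 0.6341 × 0.3659 = 0.2320
I = P(1−P) = 0.23201

0.2320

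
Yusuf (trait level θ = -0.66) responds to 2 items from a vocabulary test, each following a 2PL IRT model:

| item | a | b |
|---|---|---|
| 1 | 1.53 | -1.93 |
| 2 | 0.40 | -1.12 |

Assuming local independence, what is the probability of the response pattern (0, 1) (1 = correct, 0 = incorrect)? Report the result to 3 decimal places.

0.068

P(θ) = 1 / (1 + exp(−a(θ − b)))
P_1 = 1/(1+e^{-1.9431}) = 0.8747
P_2 = 1/(1+e^{-0.1840}) = 0.5459
L = (1−P_1) × P_2 = 0.1253 × 0.5459 = 0.06840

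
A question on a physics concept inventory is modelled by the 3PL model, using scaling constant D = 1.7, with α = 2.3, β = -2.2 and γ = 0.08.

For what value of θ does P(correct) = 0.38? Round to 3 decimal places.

-2.386

P(θ) = γ + (1 − γ) · 1 / (1 + exp(−D·α(θ − β)))
Remove guessing floor: (0.38 − 0.08)/(1 − 0.08) = 0.3261
logit = ln(0.3261/0.6739) = -0.7259
θ = β + logit/(1.7·α) = -2.2 + (-0.7259)/3.9100 = -2.3857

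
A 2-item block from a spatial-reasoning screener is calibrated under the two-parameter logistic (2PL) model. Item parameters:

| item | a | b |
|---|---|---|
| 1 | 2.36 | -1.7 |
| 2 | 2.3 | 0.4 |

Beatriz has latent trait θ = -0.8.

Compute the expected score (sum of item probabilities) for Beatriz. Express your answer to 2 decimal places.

P(θ) = 1 / (1 + exp(−a(θ − b)))
P_1 = 1/(1+e^{-2.1240}) = 0.8932
P_2 = 1/(1+e^{2.7600}) = 0.0595
E[score] = 0.8932 + 0.0595 = 0.9527

0.95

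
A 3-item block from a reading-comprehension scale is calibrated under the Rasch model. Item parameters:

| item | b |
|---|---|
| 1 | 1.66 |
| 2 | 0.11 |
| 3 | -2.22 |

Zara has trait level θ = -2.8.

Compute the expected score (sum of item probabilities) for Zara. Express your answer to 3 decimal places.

P(θ) = 1 / (1 + exp(−(θ − b)))
P_1 = 1/(1+e^{4.4600}) = 0.0114
P_2 = 1/(1+e^{2.9100}) = 0.0517
P_3 = 1/(1+e^{0.5800}) = 0.3589
E[score] = 0.0114 + 0.0517 + 0.3589 = 0.4220

0.422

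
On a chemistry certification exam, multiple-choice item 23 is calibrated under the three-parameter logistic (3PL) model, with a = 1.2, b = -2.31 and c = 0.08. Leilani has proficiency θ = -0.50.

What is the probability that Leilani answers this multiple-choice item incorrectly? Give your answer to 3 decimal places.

0.094

P(θ) = c + (1 − c) · 1 / (1 + exp(−a(θ − b)))
Exponent: 1.2 × (-0.50 − (-2.31)) = 2.1720
1/(1 + e^{-2.1720}) = 0.8977
P = 0.08 + 0.92 × 0.8977 = 0.9059
P(incorrect) = 1 − 0.9059 = 0.0941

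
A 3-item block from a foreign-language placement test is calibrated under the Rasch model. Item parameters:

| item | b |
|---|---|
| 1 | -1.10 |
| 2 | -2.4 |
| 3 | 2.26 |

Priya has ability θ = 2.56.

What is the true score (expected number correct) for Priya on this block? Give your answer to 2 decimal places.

P(θ) = 1 / (1 + exp(−(θ − b)))
P_1 = 1/(1+e^{-3.6600}) = 0.9749
P_2 = 1/(1+e^{-4.9600}) = 0.9930
P_3 = 1/(1+e^{-0.3000}) = 0.5744
E[score] = 0.9749 + 0.9930 + 0.5744 = 2.5424

2.54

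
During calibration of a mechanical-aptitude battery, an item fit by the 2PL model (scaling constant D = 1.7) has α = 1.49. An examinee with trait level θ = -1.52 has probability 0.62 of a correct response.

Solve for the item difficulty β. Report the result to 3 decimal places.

P(θ) = 1 / (1 + exp(−D·α(θ − β)))
logit(0.62) = ln(0.62/0.38) = 0.4895
β = θ − logit/(1.7·α) = -1.52 − 0.4895/2.5330 = -1.7133

-1.713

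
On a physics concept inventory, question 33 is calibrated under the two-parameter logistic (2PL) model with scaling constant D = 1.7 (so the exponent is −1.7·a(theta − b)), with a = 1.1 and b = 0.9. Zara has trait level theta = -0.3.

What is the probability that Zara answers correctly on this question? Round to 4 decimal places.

0.0959

P(theta) = 1 / (1 + exp(−D·a(theta − b)))
Exponent: 1.7 × 1.1 × (-0.3 − 0.9) = -2.2440
1/(1 + e^{2.2440}) = 0.0959
P = 0.0959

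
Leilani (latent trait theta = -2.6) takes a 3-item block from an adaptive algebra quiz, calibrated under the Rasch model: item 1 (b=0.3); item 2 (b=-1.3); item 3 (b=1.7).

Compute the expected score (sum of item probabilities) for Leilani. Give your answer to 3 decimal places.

P(theta) = 1 / (1 + exp(−(theta − b)))
P_1 = 1/(1+e^{2.9000}) = 0.0522
P_2 = 1/(1+e^{1.3000}) = 0.2142
P_3 = 1/(1+e^{4.3000}) = 0.0134
E[score] = 0.0522 + 0.2142 + 0.0134 = 0.2797

0.280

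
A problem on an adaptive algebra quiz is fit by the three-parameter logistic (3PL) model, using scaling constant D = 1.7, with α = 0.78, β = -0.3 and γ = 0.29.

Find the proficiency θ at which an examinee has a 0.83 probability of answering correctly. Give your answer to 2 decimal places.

0.57

P(θ) = γ + (1 − γ) · 1 / (1 + exp(−D·α(θ − β)))
Remove guessing floor: (0.83 − 0.29)/(1 − 0.29) = 0.7606
logit = ln(0.7606/0.2394) = 1.1558
θ = β + logit/(1.7·α) = -0.3 + 1.1558/1.3260 = 0.5716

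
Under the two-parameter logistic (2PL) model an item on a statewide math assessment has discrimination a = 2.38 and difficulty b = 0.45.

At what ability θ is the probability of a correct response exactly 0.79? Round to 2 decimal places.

P(θ) = 1 / (1 + exp(−a(θ − b)))
logit = ln(0.7900/0.2100) = 1.3249
θ = b + logit/(a) = 0.45 + 1.3249/2.3800 = 1.0067

1.01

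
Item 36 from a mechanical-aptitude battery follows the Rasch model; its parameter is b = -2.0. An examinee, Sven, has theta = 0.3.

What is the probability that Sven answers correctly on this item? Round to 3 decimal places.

0.909

P(theta) = 1 / (1 + exp(−(theta − b)))
Exponent: (0.3 − (-2.0)) = 2.3000
1/(1 + e^{-2.3000}) = 0.9089
P = 0.9089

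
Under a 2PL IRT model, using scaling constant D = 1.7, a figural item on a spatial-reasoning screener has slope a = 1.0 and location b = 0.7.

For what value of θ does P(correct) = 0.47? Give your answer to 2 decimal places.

P(θ) = 1 / (1 + exp(−D·a(θ − b)))
logit = ln(0.4700/0.5300) = -0.1201
θ = b + logit/(1.7·a) = 0.7 + (-0.1201)/1.7000 = 0.6293

0.63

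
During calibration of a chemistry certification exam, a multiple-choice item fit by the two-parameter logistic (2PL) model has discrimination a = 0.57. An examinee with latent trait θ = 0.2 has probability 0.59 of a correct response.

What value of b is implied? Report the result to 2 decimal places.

-0.44

P(θ) = 1 / (1 + exp(−a(θ − b)))
logit(0.59) = ln(0.59/0.41) = 0.3640
b = θ − logit/(a) = 0.2 − 0.3640/0.5700 = -0.4385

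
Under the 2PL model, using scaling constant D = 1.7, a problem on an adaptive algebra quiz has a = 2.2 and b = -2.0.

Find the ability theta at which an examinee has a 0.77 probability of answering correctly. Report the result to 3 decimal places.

P(theta) = 1 / (1 + exp(−D·a(theta − b)))
logit = ln(0.7700/0.2300) = 1.2083
theta = b + logit/(1.7·a) = -2.0 + 1.2083/3.7400 = -1.6769

-1.677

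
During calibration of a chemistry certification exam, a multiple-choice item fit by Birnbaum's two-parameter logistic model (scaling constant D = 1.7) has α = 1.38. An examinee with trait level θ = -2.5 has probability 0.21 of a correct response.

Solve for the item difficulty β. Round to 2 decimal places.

-1.94

P(θ) = 1 / (1 + exp(−D·α(θ − β)))
logit(0.21) = ln(0.21/0.79) = -1.3249
β = θ − logit/(1.7·α) = -2.5 − (-1.3249)/2.3460 = -1.9352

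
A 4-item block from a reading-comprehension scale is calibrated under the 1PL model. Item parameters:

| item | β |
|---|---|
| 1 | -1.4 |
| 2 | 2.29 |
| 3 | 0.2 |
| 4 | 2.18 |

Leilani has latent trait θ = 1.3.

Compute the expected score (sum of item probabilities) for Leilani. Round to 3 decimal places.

2.251

P(θ) = 1 / (1 + exp(−(θ − β)))
P_1 = 1/(1+e^{-2.7000}) = 0.9370
P_2 = 1/(1+e^{0.9900}) = 0.2709
P_3 = 1/(1+e^{-1.1000}) = 0.7503
P_4 = 1/(1+e^{0.8800}) = 0.2932
E[score] = 0.9370 + 0.2709 + 0.7503 + 0.2932 = 2.2514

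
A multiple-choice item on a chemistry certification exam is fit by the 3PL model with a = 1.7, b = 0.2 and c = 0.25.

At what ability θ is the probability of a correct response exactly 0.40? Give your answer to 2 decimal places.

P(θ) = c + (1 − c) · 1 / (1 + exp(−a(θ − b)))
Remove guessing floor: (0.40 − 0.25)/(1 − 0.25) = 0.2000
logit = ln(0.2000/0.8000) = -1.3863
θ = b + logit/(a) = 0.2 + (-1.3863)/1.7000 = -0.6155

-0.62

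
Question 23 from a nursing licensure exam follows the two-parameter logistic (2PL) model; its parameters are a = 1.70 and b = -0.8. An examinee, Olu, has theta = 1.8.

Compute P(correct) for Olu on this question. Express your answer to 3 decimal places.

0.988

P(theta) = 1 / (1 + exp(−a(theta − b)))
Exponent: 1.70 × (1.8 − (-0.8)) = 4.4200
1/(1 + e^{-4.4200}) = 0.9881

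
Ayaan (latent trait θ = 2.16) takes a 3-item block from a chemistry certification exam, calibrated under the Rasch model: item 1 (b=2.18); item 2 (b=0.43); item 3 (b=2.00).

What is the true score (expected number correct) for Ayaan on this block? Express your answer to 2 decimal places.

P(θ) = 1 / (1 + exp(−(θ − b)))
P_1 = 1/(1+e^{0.0200}) = 0.4950
P_2 = 1/(1+e^{-1.7300}) = 0.8494
P_3 = 1/(1+e^{-0.1600}) = 0.5399
E[score] = 0.4950 + 0.8494 + 0.5399 = 1.8843

1.88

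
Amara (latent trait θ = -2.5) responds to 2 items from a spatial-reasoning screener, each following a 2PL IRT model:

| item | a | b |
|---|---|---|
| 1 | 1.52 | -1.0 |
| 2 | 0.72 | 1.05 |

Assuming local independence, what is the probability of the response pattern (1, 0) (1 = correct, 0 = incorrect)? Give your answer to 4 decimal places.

P(θ) = 1 / (1 + exp(−a(θ − b)))
P_1 = 1/(1+e^{2.2800}) = 0.0928
P_2 = 1/(1+e^{2.5560}) = 0.0720
L = P_1 × (1−P_2) = 0.0928 × 0.9280 = 0.08611

0.0861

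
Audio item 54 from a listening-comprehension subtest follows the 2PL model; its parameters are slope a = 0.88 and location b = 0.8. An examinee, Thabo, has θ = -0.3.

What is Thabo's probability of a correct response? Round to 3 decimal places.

P(θ) = 1 / (1 + exp(−a(θ − b)))
Exponent: 0.88 × (-0.3 − 0.8) = -0.9680
1/(1 + e^{0.9680}) = 0.2753

0.275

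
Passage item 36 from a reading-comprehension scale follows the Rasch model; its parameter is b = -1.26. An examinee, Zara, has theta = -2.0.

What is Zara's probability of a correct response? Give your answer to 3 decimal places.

P(theta) = 1 / (1 + exp(−(theta − b)))
Exponent: (-2.0 − (-1.26)) = -0.7400
1/(1 + e^{0.7400}) = 0.3230
P = 0.3230

0.323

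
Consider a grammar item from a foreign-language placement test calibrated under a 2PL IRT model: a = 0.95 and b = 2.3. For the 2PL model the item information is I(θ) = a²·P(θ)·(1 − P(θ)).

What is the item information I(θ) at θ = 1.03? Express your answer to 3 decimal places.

0.160

P = 1/(1+e^{1.2065}) = 0.2303
P(1−P) = 0.2303 × 0.7697 = 0.1773
I = a² × P(1−P) = 0.95² × 0.1773 = 0.15999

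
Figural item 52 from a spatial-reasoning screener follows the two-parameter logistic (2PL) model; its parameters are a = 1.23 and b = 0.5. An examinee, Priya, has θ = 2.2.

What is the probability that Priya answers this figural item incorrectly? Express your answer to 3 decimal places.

P(θ) = 1 / (1 + exp(−a(θ − b)))
Exponent: 1.23 × (2.2 − 0.5) = 2.0910
1/(1 + e^{-2.0910}) = 0.8900
P(incorrect) = 1 − 0.8900 = 0.1100

0.110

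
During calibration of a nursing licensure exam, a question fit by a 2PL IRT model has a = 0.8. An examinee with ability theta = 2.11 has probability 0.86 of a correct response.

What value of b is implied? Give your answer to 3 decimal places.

P(theta) = 1 / (1 + exp(−a(theta − b)))
logit(0.86) = ln(0.86/0.14) = 1.8153
b = theta − logit/(a) = 2.11 − 1.8153/0.8000 = -0.1591

-0.159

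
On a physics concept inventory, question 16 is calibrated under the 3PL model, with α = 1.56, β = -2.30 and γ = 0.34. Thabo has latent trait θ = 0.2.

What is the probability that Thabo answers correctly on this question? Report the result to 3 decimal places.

P(θ) = γ + (1 − γ) · 1 / (1 + exp(−α(θ − β)))
Exponent: 1.56 × (0.2 − (-2.30)) = 3.9000
1/(1 + e^{-3.9000}) = 0.9802
P = 0.34 + 0.66 × 0.9802 = 0.9869

0.987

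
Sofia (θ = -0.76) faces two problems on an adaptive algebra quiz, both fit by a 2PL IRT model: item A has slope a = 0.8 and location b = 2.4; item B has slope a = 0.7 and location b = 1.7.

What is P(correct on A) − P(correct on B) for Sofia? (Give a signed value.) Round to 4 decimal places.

-0.0777

P(θ) = 1 / (1 + exp(−a(θ − b)))
P_A = 0.0739
P_B = 0.1516
P_A − P_B = -0.0777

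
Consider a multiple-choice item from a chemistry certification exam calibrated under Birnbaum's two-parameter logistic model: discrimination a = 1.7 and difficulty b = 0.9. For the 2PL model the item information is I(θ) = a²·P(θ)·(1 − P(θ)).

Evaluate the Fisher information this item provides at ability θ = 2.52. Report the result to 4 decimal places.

P = 1/(1+e^{-2.7540}) = 0.9401
P(1−P) = 0.9401 × 0.0599 = 0.0563
I = a² × P(1−P) = 1.7² × 0.0563 = 0.16264

0.1626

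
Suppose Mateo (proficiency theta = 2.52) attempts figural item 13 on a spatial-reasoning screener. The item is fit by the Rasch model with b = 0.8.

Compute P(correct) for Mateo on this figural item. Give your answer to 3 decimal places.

P(theta) = 1 / (1 + exp(−(theta − b)))
Exponent: (2.52 − 0.8) = 1.7200
1/(1 + e^{-1.7200}) = 0.8481
P = 0.8481

0.848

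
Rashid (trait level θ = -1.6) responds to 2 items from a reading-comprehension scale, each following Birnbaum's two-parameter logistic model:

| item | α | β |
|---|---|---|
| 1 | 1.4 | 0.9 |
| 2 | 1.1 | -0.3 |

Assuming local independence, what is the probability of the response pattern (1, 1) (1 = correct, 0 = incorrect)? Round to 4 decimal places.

0.0057

P(θ) = 1 / (1 + exp(−α(θ − β)))
P_1 = 1/(1+e^{3.5000}) = 0.0293
P_2 = 1/(1+e^{1.4300}) = 0.1931
L = P_1 × P_2 = 0.0293 × 0.1931 = 0.00566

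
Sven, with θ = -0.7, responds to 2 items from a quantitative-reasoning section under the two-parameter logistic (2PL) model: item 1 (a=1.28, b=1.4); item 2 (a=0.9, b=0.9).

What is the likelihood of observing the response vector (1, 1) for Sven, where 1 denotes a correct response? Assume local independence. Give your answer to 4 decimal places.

0.0122

P(θ) = 1 / (1 + exp(−a(θ − b)))
P_1 = 1/(1+e^{2.6880}) = 0.0637
P_2 = 1/(1+e^{1.4400}) = 0.1915
L = P_1 × P_2 = 0.0637 × 0.1915 = 0.01220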